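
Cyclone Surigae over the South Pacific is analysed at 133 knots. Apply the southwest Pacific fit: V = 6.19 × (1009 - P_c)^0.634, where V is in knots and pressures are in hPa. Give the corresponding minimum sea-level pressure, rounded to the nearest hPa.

ΔP = (V / 6.19)^(1/0.634) = (133/6.19)^1.577.
133/6.19 = 21.486; 21.486^1.577 ≈ 126.24 hPa.
P_c = 1009 − 126.24 = 882.76 ≈ 883 hPa.

883 hPa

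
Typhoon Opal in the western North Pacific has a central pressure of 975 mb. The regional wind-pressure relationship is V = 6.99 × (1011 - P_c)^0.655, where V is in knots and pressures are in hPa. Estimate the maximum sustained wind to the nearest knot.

ΔP = 1011 − 975 = 36 mb.
36^0.655 ≈ 10.456.
V ≈ 6.99 × 10.456 ≈ 73.1 kt.

73 kt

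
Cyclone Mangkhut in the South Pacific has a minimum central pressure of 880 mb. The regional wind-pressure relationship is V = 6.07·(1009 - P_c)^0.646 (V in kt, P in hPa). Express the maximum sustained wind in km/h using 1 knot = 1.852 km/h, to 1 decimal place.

ΔP = 1009 − 880 = 129 mb.
V ≈ 6.07 × 129^0.646 = 6.07 × 23.091 ≈ 140.162 kt.
140.162 × 1.852 ≈ 259.58 km/h → 259.6 km/h.

259.6 km/h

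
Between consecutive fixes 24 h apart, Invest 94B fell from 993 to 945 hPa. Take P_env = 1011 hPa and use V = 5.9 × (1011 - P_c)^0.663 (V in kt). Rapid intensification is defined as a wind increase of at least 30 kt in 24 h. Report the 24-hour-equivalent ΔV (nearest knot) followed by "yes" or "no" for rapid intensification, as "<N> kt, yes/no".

V₁: ΔP = 18, V ≈ 5.9 × 18^0.663 ≈ 40.10 kt.
V₂: ΔP = 66, V ≈ 5.9 × 66^0.663 ≈ 94.89 kt.
ΔV over 24 h = 54.79 kt → 24 h equivalent = 54.79 × 24/24 ≈ 54.79 kt.
55 kt ≥ 30 kt ⇒ rapid intensification.

55 kt, yes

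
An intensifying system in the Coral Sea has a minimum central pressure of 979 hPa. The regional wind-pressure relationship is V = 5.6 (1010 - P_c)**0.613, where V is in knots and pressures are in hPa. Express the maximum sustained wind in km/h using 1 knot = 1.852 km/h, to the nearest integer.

85 km/h

ΔP = 1010 − 979 = 31 hPa.
V ≈ 5.6 × 31^0.613 = 5.6 × 8.207 ≈ 45.961 kt.
45.961 × 1.852 ≈ 85.12 km/h → 85 km/h.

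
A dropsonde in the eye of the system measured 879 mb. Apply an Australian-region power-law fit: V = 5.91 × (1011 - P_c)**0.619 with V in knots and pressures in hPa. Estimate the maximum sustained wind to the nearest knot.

ΔP = 1011 − 879 = 132 mb.
132^0.619 ≈ 20.542.
V ≈ 5.91 × 20.542 ≈ 121.4 kt.

121 kt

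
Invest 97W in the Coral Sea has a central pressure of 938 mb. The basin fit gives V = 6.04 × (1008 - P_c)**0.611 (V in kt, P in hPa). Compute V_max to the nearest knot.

ΔP = 1008 − 938 = 70 mb.
70^0.611 ≈ 13.408.
V ≈ 6.04 × 13.408 ≈ 81.0 kt.

81 kt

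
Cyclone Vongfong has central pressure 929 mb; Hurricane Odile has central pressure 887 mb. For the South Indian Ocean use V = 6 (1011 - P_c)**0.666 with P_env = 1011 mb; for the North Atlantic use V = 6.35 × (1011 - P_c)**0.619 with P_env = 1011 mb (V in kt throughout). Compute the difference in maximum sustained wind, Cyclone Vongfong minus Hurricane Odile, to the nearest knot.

Cyclone Vongfong: ΔP = 82; V ≈ 6 × 82^0.666 ≈ 112.91 kt.
Hurricane Odile: ΔP = 124; V ≈ 6.35 × 124^0.619 ≈ 125.49 kt.
Difference ≈ 112.91 − 125.49 = -12.58 → -13 kt.

-13 kt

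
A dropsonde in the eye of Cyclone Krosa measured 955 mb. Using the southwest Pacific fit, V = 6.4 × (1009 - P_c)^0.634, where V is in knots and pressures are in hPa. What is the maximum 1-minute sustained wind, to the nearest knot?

ΔP = 1009 − 955 = 54 mb.
54^0.634 ≈ 12.541.
V ≈ 6.4 × 12.541 ≈ 80.3 kt.

80 kt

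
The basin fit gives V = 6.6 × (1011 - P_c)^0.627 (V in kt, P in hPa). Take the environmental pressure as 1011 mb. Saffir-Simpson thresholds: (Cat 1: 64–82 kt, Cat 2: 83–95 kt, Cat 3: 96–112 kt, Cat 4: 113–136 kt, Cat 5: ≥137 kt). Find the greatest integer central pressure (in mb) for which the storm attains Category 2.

954 mb

Category 2 begins at V = 83 kt.
Required ΔP = (83/6.6)^(1/0.627) = 12.576^1.595 ≈ 56.71 mb.
P_c ≤ 1011 − 56.71 = 954.29, so the highest integer P_c is 954 mb.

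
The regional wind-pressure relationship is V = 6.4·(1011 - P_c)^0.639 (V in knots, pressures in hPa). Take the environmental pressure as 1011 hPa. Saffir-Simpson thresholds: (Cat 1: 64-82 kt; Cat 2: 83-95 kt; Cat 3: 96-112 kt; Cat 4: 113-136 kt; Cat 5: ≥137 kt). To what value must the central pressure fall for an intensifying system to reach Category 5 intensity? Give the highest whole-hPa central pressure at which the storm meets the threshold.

890 hPa

Category 5 begins at V = 137 kt.
Required ΔP = (137/6.4)^(1/0.639) = 21.406^1.565 ≈ 120.84 hPa.
P_c ≤ 1011 − 120.84 = 890.16, so the highest integer P_c is 890 hPa.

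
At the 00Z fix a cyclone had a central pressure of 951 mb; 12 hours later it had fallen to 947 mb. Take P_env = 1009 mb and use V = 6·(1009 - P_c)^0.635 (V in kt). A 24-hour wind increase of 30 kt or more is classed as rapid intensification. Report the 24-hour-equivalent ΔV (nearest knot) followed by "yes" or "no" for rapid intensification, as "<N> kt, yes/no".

V₁: ΔP = 58, V ≈ 6 × 58^0.635 ≈ 79.05 kt.
V₂: ΔP = 62, V ≈ 6 × 62^0.635 ≈ 82.47 kt.
ΔV over 12 h = 3.42 kt → 24 h equivalent = 3.42 × 24/12 ≈ 6.84 kt.
7 kt < 30 kt ⇒ not rapid intensification.

7 kt, no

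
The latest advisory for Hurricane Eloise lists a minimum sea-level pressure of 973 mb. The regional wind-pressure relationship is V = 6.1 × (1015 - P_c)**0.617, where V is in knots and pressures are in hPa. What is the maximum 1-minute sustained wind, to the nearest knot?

ΔP = 1015 − 973 = 42 mb.
42^0.617 ≈ 10.036.
V ≈ 6.1 × 10.036 ≈ 61.2 kt.

61 kt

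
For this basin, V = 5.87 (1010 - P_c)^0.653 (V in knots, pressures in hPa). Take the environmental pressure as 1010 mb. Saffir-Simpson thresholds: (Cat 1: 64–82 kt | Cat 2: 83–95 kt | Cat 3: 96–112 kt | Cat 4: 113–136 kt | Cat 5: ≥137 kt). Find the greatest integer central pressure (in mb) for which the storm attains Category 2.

952 mb

Category 2 begins at V = 83 kt.
Required ΔP = (83/5.87)^(1/0.653) = 14.140^1.531 ≈ 57.78 mb.
P_c ≤ 1010 − 57.78 = 952.22, so the highest integer P_c is 952 mb.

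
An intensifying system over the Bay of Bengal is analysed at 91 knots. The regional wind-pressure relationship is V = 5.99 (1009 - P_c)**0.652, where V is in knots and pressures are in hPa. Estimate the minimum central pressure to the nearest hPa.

ΔP = (V / 5.99)^(1/0.652) = (91/5.99)^1.534.
91/5.99 = 15.192; 15.192^1.534 ≈ 64.91 hPa.
P_c = 1009 − 64.91 = 944.09 ≈ 944 hPa.

944 hPa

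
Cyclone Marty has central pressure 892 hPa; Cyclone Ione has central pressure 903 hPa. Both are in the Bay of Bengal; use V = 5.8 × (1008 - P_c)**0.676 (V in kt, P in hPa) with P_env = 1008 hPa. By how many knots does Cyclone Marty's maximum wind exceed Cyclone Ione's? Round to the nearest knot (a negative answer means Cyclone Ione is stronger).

Cyclone Marty: ΔP = 116; V ≈ 5.8 × 116^0.676 ≈ 144.21 kt.
Cyclone Ione: ΔP = 105; V ≈ 5.8 × 105^0.676 ≈ 134.82 kt.
Difference ≈ 144.21 − 134.82 = 9.39 → 9 kt.

9 kt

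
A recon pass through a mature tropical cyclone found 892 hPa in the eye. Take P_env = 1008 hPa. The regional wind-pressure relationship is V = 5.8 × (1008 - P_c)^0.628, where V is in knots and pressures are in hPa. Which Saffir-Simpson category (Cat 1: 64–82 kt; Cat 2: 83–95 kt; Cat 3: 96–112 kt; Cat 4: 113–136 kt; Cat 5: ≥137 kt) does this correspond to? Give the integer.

ΔP = 1008 − 892 = 116 hPa.
V ≈ 5.8 × 116^0.628 = 5.8 × 19.79 ≈ 115 kt.
115 kt falls in the Category 4 band.

4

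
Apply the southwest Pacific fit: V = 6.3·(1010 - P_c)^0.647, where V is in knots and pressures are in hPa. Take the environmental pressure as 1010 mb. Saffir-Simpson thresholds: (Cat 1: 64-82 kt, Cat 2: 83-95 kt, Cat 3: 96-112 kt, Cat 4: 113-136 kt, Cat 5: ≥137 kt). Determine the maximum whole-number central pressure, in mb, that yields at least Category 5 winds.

893 mb

Category 5 begins at V = 137 kt.
Required ΔP = (137/6.3)^(1/0.647) = 21.746^1.546 ≈ 116.69 mb.
P_c ≤ 1010 − 116.69 = 893.31, so the highest integer P_c is 893 mb.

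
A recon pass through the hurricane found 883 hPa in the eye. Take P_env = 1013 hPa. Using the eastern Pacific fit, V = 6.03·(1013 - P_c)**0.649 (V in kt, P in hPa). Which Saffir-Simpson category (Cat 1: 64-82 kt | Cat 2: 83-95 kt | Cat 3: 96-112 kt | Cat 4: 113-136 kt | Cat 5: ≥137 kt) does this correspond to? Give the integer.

5

ΔP = 1013 − 883 = 130 hPa.
V ≈ 6.03 × 130^0.649 = 6.03 × 23.55 ≈ 142 kt.
142 kt falls in the Category 5 band.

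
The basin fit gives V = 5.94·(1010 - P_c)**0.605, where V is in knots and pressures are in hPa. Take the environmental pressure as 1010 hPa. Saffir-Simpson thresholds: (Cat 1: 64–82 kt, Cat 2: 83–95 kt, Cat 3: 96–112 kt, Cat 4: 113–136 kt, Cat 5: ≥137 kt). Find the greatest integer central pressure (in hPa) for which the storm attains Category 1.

Category 1 begins at V = 64 kt.
Required ΔP = (64/5.94)^(1/0.605) = 10.774^1.653 ≈ 50.87 hPa.
P_c ≤ 1010 − 50.87 = 959.13, so the highest integer P_c is 959 hPa.

959 hPa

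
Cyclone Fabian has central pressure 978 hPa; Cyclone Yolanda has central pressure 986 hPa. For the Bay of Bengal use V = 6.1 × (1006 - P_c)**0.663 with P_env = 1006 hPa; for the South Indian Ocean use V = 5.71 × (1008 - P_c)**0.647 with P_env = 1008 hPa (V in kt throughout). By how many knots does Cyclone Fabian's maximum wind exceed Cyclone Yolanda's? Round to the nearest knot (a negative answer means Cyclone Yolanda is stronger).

Cyclone Fabian: ΔP = 28; V ≈ 6.1 × 28^0.663 ≈ 55.56 kt.
Cyclone Yolanda: ΔP = 22; V ≈ 5.71 × 22^0.647 ≈ 42.19 kt.
Difference ≈ 55.56 − 42.19 = 13.37 → 13 kt.

13 kt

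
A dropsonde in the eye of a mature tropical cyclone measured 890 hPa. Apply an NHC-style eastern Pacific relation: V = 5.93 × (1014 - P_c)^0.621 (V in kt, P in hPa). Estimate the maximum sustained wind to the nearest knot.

118 kt

ΔP = 1014 − 890 = 124 hPa.
124^0.621 ≈ 19.953.
V ≈ 5.93 × 19.953 ≈ 118.3 kt.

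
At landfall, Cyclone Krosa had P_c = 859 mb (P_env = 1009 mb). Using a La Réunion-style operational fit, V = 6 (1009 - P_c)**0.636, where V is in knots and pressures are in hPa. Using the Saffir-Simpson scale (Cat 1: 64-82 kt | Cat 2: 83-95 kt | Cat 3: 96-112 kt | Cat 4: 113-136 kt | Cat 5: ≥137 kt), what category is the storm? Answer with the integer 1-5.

ΔP = 1009 − 859 = 150 mb.
V ≈ 6 × 150^0.636 = 6 × 24.21 ≈ 145 kt.
145 kt falls in the Category 5 band.

5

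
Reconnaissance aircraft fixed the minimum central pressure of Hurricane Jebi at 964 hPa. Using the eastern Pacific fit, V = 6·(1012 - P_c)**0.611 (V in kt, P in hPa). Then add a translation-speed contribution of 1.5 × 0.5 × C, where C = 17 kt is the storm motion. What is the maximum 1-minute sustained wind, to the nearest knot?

ΔP = 1012 − 964 = 48 hPa.
48^0.611 ≈ 10.647.
V ≈ 6 × 10.647 ≈ 63.9 kt.
Translation term: 1.5 × 0.5 × 17 = 12.75 kt.
Corrected V ≈ 76.65 kt → 77 kt.

77 kt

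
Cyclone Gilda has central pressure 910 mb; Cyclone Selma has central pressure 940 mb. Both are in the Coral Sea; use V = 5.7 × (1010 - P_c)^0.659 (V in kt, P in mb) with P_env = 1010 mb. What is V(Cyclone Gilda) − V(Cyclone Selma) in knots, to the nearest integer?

Cyclone Gilda: ΔP = 100; V ≈ 5.7 × 100^0.659 ≈ 118.54 kt.
Cyclone Selma: ΔP = 70; V ≈ 5.7 × 70^0.659 ≈ 93.71 kt.
Difference ≈ 118.54 − 93.71 = 24.83 → 25 kt.

25 kt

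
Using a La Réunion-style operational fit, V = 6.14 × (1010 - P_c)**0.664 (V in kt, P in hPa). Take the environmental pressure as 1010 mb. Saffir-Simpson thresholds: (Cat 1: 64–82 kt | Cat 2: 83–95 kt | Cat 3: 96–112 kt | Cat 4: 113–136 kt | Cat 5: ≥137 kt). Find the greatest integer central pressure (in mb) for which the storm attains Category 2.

Category 2 begins at V = 83 kt.
Required ΔP = (83/6.14)^(1/0.664) = 13.518^1.506 ≈ 50.49 mb.
P_c ≤ 1010 − 50.49 = 959.51, so the highest integer P_c is 959 mb.

959 mb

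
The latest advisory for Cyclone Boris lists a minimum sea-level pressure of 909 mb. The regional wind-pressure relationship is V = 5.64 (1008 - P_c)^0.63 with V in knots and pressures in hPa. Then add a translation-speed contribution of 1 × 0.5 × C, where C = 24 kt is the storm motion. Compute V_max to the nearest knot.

ΔP = 1008 − 909 = 99 mb.
99^0.63 ≈ 18.082.
V ≈ 5.64 × 18.082 ≈ 102.0 kt.
Translation term: 1 × 0.5 × 24 = 12 kt.
Corrected V ≈ 114 kt → 114 kt.

114 kt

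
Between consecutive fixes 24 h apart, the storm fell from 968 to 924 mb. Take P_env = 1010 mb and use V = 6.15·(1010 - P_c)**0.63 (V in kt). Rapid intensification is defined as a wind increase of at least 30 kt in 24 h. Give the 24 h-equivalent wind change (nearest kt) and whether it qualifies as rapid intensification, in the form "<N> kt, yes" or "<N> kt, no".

37 kt, yes

V₁: ΔP = 42, V ≈ 6.15 × 42^0.63 ≈ 64.79 kt.
V₂: ΔP = 86, V ≈ 6.15 × 86^0.63 ≈ 101.77 kt.
ΔV over 24 h = 36.98 kt → 24 h equivalent = 36.98 × 24/24 ≈ 36.98 kt.
37 kt ≥ 30 kt ⇒ rapid intensification.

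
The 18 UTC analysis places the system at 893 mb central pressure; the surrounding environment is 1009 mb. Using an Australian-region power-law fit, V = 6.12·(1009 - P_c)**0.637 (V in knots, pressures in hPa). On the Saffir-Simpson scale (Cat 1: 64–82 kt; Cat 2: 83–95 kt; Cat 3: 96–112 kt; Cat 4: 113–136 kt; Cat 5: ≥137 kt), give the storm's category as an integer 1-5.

ΔP = 1009 − 893 = 116 mb.
V ≈ 6.12 × 116^0.637 = 6.12 × 20.66 ≈ 126 kt.
126 kt falls in the Category 4 band.

4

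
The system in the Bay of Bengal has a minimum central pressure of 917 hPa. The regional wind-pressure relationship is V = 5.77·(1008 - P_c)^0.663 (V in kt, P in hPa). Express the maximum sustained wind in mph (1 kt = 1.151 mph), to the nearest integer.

ΔP = 1008 − 917 = 91 hPa.
V ≈ 5.77 × 91^0.663 = 5.77 × 19.900 ≈ 114.821 kt.
114.821 × 1.151 ≈ 132.16 mph → 132 mph.

132 mph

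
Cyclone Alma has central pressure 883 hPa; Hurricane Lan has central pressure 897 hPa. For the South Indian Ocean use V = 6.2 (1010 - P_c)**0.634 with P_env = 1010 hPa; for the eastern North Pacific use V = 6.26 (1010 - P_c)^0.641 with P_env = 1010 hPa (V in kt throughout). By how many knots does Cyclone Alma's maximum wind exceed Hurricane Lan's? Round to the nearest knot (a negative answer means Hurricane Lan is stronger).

Cyclone Alma: ΔP = 127; V ≈ 6.2 × 127^0.634 ≈ 133.72 kt.
Hurricane Lan: ΔP = 113; V ≈ 6.26 × 113^0.641 ≈ 129.60 kt.
Difference ≈ 133.72 − 129.60 = 4.12 → 4 kt.

4 kt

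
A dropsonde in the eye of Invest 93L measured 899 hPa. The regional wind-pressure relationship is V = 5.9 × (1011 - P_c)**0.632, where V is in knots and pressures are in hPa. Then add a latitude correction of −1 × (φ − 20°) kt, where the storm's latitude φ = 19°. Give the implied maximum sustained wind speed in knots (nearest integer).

ΔP = 1011 − 899 = 112 hPa.
112^0.632 ≈ 19.729.
V ≈ 5.9 × 19.729 ≈ 116.4 kt.
Latitude correction: −1 × (19 − 20) = 1 kt.
Corrected V ≈ 117.4 kt → 117 kt.

117 kt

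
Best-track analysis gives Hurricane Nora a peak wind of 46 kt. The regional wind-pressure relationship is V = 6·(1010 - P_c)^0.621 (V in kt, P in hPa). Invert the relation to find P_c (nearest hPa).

983 hPa

ΔP = (V / 6)^(1/0.621) = (46/6)^1.610.
46/6 = 7.667; 7.667^1.610 ≈ 26.58 hPa.
P_c = 1010 − 26.58 = 983.42 ≈ 983 hPa.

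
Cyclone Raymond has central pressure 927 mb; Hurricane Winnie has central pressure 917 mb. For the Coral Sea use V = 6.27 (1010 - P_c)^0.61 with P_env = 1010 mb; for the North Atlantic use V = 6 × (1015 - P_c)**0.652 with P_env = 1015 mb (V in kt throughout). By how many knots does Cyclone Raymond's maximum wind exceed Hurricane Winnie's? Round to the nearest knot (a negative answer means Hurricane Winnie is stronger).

Cyclone Raymond: ΔP = 83; V ≈ 6.27 × 83^0.61 ≈ 92.88 kt.
Hurricane Winnie: ΔP = 98; V ≈ 6 × 98^0.652 ≈ 119.24 kt.
Difference ≈ 92.88 − 119.24 = -26.36 → -26 kt.

-26 kt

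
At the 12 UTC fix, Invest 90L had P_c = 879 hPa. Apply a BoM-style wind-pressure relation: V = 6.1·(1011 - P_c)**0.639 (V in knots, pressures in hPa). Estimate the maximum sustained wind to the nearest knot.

138 kt

ΔP = 1011 − 879 = 132 hPa.
132^0.639 ≈ 22.649.
V ≈ 6.1 × 22.649 ≈ 138.2 kt.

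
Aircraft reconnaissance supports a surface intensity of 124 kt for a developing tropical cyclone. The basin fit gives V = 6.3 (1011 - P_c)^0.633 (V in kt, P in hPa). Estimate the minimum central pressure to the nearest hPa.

900 hPa

ΔP = (V / 6.3)^(1/0.633) = (124/6.3)^1.580.
124/6.3 = 19.683; 19.683^1.580 ≈ 110.75 hPa.
P_c = 1011 − 110.75 = 900.25 ≈ 900 hPa.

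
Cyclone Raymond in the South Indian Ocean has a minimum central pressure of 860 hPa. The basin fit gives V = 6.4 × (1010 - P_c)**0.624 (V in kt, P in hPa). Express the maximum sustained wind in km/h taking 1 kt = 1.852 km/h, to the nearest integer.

ΔP = 1010 − 860 = 150 hPa.
V ≈ 6.4 × 150^0.624 = 6.4 × 22.797 ≈ 145.902 kt.
145.902 × 1.852 ≈ 270.21 km/h → 270 km/h.

270 km/h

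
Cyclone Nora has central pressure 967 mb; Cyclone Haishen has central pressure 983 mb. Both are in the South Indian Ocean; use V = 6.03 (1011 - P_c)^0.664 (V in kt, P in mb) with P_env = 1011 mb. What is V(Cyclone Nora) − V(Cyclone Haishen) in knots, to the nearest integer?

Cyclone Nora: ΔP = 44; V ≈ 6.03 × 44^0.664 ≈ 74.40 kt.
Cyclone Haishen: ΔP = 28; V ≈ 6.03 × 28^0.664 ≈ 55.11 kt.
Difference ≈ 74.40 − 55.11 = 19.29 → 19 kt.

19 kt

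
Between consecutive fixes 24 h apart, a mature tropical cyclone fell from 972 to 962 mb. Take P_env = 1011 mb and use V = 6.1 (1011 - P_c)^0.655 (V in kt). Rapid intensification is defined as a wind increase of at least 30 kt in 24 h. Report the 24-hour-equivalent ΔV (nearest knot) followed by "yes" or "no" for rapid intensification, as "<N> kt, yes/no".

V₁: ΔP = 39, V ≈ 6.1 × 39^0.655 ≈ 67.22 kt.
V₂: ΔP = 49, V ≈ 6.1 × 49^0.655 ≈ 78.06 kt.
ΔV over 24 h = 10.84 kt → 24 h equivalent = 10.84 × 24/24 ≈ 10.84 kt.
11 kt < 30 kt ⇒ not rapid intensification.

11 kt, no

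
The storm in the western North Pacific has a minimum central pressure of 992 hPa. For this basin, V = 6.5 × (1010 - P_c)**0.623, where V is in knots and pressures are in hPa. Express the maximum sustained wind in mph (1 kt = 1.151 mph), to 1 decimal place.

45.3 mph

ΔP = 1010 − 992 = 18 hPa.
V ≈ 6.5 × 18^0.623 = 6.5 × 6.054 ≈ 39.350 kt.
39.350 × 1.151 ≈ 45.29 mph → 45.3 mph.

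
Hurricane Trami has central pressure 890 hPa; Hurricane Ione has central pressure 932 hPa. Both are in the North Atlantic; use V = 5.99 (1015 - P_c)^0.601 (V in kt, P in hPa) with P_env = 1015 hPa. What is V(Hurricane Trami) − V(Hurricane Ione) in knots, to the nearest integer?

24 kt

Hurricane Trami: ΔP = 125; V ≈ 5.99 × 125^0.601 ≈ 109.06 kt.
Hurricane Ione: ΔP = 83; V ≈ 5.99 × 83^0.601 ≈ 85.27 kt.
Difference ≈ 109.06 − 85.27 = 23.79 → 24 kt.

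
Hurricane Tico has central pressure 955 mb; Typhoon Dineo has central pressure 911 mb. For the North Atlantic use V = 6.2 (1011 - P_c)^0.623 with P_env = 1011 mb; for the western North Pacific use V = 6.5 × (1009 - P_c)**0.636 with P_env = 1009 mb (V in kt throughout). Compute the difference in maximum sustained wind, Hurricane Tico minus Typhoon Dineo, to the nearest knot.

-44 kt

Hurricane Tico: ΔP = 56; V ≈ 6.2 × 56^0.623 ≈ 76.12 kt.
Typhoon Dineo: ΔP = 98; V ≈ 6.5 × 98^0.636 ≈ 120.04 kt.
Difference ≈ 76.12 − 120.04 = -43.92 → -44 kt.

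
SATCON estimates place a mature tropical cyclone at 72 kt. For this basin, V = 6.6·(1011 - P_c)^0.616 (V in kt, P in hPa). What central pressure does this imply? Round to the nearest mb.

963 mb

ΔP = (V / 6.6)^(1/0.616) = (72/6.6)^1.623.
72/6.6 = 10.909; 10.909^1.623 ≈ 48.39 mb.
P_c = 1011 − 48.39 = 962.61 ≈ 963 mb.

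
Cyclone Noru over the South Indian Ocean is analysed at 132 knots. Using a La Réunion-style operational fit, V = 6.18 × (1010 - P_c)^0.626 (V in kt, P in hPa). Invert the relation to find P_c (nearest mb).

877 mb

ΔP = (V / 6.18)^(1/0.626) = (132/6.18)^1.597.
132/6.18 = 21.359; 21.359^1.597 ≈ 133.03 mb.
P_c = 1010 − 133.03 = 876.97 ≈ 877 mb.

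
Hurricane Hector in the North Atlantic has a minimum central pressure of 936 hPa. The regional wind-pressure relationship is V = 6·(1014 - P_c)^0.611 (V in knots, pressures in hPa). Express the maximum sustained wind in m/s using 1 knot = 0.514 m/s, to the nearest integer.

ΔP = 1014 − 936 = 78 hPa.
V ≈ 6 × 78^0.611 = 6 × 14.324 ≈ 85.945 kt.
85.945 × 0.514 ≈ 44.18 m/s → 44 m/s.

44 m/s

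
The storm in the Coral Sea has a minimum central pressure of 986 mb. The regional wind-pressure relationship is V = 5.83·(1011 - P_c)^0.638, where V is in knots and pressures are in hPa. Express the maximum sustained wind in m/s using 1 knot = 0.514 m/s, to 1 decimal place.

ΔP = 1011 − 986 = 25 mb.
V ≈ 5.83 × 25^0.638 = 5.83 × 7.796 ≈ 45.452 kt.
45.452 × 0.514 ≈ 23.36 m/s → 23.4 m/s.

23.4 m/s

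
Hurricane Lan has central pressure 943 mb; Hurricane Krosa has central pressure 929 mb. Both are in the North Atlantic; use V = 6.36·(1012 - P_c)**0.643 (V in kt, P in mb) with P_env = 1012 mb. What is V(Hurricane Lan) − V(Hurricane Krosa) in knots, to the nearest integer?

-12 kt

Hurricane Lan: ΔP = 69; V ≈ 6.36 × 69^0.643 ≈ 96.79 kt.
Hurricane Krosa: ΔP = 83; V ≈ 6.36 × 83^0.643 ≈ 109.00 kt.
Difference ≈ 96.79 − 109.00 = -12.21 → -12 kt.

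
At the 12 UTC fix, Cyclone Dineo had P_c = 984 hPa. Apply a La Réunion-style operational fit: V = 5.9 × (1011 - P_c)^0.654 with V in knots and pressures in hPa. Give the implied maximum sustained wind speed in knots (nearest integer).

51 kt

ΔP = 1011 − 984 = 27 hPa.
27^0.654 ≈ 8.632.
V ≈ 5.9 × 8.632 ≈ 50.9 kt.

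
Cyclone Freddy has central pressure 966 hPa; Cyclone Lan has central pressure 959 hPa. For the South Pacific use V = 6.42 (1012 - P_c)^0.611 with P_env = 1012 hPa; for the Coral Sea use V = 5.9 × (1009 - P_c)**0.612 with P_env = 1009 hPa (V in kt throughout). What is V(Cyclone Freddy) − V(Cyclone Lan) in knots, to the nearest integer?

2 kt

Cyclone Freddy: ΔP = 46; V ≈ 6.42 × 46^0.611 ≈ 66.60 kt.
Cyclone Lan: ΔP = 50; V ≈ 5.9 × 50^0.612 ≈ 64.66 kt.
Difference ≈ 66.60 − 64.66 = 1.94 → 2 kt.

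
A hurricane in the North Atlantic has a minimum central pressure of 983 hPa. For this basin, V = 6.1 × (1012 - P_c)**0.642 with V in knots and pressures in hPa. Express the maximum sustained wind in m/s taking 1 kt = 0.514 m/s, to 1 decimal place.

ΔP = 1012 − 983 = 29 hPa.
V ≈ 6.1 × 29^0.642 = 6.1 × 8.687 ≈ 52.989 kt.
52.989 × 0.514 ≈ 27.24 m/s → 27.2 m/s.

27.2 m/s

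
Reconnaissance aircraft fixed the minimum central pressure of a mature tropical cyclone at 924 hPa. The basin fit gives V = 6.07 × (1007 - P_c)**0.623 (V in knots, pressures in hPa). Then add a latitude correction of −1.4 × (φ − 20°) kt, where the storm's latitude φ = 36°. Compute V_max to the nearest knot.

73 kt

ΔP = 1007 − 924 = 83 hPa.
83^0.623 ≈ 15.689.
V ≈ 6.07 × 15.689 ≈ 95.2 kt.
Latitude correction: −1.4 × (36 − 20) = -22.4 kt.
Corrected V ≈ 72.8 kt → 73 kt.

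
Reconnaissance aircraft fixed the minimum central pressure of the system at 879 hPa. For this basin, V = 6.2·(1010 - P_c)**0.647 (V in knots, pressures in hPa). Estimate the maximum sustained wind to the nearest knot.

ΔP = 1010 − 879 = 131 hPa.
131^0.647 ≈ 23.436.
V ≈ 6.2 × 23.436 ≈ 145.3 kt.

145 kt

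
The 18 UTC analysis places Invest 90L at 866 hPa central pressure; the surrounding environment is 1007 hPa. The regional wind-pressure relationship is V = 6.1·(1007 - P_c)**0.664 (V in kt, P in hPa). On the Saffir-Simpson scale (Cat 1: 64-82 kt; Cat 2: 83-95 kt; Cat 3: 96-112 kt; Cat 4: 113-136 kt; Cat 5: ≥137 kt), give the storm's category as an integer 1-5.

ΔP = 1007 − 866 = 141 hPa.
V ≈ 6.1 × 141^0.664 = 6.1 × 26.74 ≈ 163 kt.
163 kt falls in the Category 5 band.

5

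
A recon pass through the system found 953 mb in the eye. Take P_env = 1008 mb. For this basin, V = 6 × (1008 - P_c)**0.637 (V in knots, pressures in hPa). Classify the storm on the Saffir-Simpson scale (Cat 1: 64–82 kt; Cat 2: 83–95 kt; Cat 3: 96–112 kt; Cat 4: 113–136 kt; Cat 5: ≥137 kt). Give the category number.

1

ΔP = 1008 − 953 = 55 mb.
V ≈ 6 × 55^0.637 = 6 × 12.84 ≈ 77 kt.
77 kt falls in the Category 1 band.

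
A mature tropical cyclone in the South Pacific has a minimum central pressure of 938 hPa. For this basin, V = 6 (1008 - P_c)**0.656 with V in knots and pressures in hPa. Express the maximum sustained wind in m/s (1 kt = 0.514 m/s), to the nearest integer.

50 m/s

ΔP = 1008 − 938 = 70 hPa.
V ≈ 6 × 70^0.656 = 6 × 16.232 ≈ 97.395 kt.
97.395 × 0.514 ≈ 50.06 m/s → 50 m/s.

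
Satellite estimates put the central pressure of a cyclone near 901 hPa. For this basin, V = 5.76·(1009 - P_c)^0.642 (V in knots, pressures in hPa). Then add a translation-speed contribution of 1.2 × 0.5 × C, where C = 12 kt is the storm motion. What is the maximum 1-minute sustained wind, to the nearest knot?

124 kt

ΔP = 1009 − 901 = 108 hPa.
108^0.642 ≈ 20.205.
V ≈ 5.76 × 20.205 ≈ 116.4 kt.
Translation term: 1.2 × 0.5 × 12 = 7.2 kt.
Corrected V ≈ 123.6 kt → 124 kt.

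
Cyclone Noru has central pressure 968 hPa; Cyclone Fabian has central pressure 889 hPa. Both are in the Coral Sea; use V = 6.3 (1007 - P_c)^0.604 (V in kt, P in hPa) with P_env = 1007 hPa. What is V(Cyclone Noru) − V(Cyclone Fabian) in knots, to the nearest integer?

-55 kt

Cyclone Noru: ΔP = 39; V ≈ 6.3 × 39^0.604 ≈ 57.59 kt.
Cyclone Fabian: ΔP = 118; V ≈ 6.3 × 118^0.604 ≈ 112.40 kt.
Difference ≈ 57.59 − 112.40 = -54.81 → -55 kt.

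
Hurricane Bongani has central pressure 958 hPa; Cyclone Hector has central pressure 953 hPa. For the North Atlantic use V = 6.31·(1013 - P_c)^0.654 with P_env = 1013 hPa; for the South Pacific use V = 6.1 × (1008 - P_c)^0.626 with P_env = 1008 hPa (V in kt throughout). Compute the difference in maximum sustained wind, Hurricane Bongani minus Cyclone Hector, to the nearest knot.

Hurricane Bongani: ΔP = 55; V ≈ 6.31 × 55^0.654 ≈ 86.74 kt.
Cyclone Hector: ΔP = 55; V ≈ 6.1 × 55^0.626 ≈ 74.95 kt.
Difference ≈ 86.74 − 74.95 = 11.79 → 12 kt.

12 kt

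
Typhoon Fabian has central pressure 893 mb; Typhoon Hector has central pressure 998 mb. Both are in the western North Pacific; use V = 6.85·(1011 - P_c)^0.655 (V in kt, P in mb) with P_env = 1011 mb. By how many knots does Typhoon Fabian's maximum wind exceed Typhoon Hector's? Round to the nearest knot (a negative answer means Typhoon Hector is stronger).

119 kt

Typhoon Fabian: ΔP = 118; V ≈ 6.85 × 118^0.655 ≈ 155.87 kt.
Typhoon Hector: ΔP = 13; V ≈ 6.85 × 13^0.655 ≈ 36.76 kt.
Difference ≈ 155.87 − 36.76 = 119.11 → 119 kt.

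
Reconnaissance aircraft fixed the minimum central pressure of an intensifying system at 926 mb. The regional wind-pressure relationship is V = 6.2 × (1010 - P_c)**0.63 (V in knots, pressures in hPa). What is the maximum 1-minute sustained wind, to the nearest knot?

101 kt

ΔP = 1010 − 926 = 84 mb.
84^0.63 ≈ 16.304.
V ≈ 6.2 × 16.304 ≈ 101.1 kt.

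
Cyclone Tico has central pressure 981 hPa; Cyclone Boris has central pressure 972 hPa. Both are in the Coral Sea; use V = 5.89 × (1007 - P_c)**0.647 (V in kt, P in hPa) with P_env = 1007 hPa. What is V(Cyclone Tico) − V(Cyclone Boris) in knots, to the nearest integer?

-10 kt

Cyclone Tico: ΔP = 26; V ≈ 5.89 × 26^0.647 ≈ 48.48 kt.
Cyclone Boris: ΔP = 35; V ≈ 5.89 × 35^0.647 ≈ 58.77 kt.
Difference ≈ 48.48 − 58.77 = -10.29 → -10 kt.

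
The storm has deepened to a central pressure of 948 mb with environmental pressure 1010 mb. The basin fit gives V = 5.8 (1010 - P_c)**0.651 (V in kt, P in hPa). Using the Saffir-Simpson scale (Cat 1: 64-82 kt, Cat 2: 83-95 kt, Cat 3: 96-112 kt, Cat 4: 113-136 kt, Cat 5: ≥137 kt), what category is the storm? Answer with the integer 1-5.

ΔP = 1010 − 948 = 62 mb.
V ≈ 5.8 × 62^0.651 = 5.8 × 14.68 ≈ 85 kt.
85 kt falls in the Category 2 band.

2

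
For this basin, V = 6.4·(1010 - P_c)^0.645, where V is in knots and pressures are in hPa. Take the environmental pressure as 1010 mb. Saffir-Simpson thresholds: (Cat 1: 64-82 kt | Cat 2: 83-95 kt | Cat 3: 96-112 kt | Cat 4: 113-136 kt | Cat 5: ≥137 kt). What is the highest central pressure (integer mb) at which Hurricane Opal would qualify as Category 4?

924 mb

Category 4 begins at V = 113 kt.
Required ΔP = (113/6.4)^(1/0.645) = 17.656^1.550 ≈ 85.74 mb.
P_c ≤ 1010 − 85.74 = 924.26, so the highest integer P_c is 924 mb.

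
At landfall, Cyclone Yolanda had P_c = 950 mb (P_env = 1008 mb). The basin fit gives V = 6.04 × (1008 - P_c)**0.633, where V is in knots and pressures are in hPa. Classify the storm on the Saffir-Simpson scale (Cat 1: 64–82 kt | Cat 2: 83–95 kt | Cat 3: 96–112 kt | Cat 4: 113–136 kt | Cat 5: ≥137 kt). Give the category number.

ΔP = 1008 − 950 = 58 mb.
V ≈ 6.04 × 58^0.633 = 6.04 × 13.07 ≈ 79 kt.
79 kt falls in the Category 1 band.

1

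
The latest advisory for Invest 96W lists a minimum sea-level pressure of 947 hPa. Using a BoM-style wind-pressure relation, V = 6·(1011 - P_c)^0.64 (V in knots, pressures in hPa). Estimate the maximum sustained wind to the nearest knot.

ΔP = 1011 − 947 = 64 hPa.
64^0.64 ≈ 14.320.
V ≈ 6 × 14.320 ≈ 85.9 kt.

86 kt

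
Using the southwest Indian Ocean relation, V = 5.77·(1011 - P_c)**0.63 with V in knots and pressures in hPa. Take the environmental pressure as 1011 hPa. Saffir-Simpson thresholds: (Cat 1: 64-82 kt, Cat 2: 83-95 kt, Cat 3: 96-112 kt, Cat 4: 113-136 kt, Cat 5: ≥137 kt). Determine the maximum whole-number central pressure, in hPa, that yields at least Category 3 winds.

924 hPa

Category 3 begins at V = 96 kt.
Required ΔP = (96/5.77)^(1/0.63) = 16.638^1.587 ≈ 86.75 hPa.
P_c ≤ 1011 − 86.75 = 924.25, so the highest integer P_c is 924 hPa.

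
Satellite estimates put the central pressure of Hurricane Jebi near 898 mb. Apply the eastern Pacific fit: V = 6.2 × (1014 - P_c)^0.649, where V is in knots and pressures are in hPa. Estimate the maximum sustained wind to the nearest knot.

136 kt

ΔP = 1014 − 898 = 116 mb.
116^0.649 ≈ 21.869.
V ≈ 6.2 × 21.869 ≈ 135.6 kt.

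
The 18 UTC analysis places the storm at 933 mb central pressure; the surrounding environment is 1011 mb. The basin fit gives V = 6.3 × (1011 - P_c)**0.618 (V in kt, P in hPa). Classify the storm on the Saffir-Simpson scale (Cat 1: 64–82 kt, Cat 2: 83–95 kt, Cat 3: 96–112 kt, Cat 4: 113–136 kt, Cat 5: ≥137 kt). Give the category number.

2

ΔP = 1011 − 933 = 78 mb.
V ≈ 6.3 × 78^0.618 = 6.3 × 14.77 ≈ 93 kt.
93 kt falls in the Category 2 band.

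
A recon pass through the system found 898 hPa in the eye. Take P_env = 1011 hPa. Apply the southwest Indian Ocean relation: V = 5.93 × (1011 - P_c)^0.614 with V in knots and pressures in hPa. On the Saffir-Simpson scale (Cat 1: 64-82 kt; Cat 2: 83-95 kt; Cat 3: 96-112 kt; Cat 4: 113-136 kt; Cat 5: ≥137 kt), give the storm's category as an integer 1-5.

3

ΔP = 1011 − 898 = 113 hPa.
V ≈ 5.93 × 113^0.614 = 5.93 × 18.22 ≈ 108 kt.
108 kt falls in the Category 3 band.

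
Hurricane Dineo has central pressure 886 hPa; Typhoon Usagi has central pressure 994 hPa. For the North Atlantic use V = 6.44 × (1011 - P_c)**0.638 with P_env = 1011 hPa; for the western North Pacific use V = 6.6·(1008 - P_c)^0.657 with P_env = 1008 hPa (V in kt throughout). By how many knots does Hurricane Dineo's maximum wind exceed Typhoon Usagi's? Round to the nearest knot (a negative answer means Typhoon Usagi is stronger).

Hurricane Dineo: ΔP = 125; V ≈ 6.44 × 125^0.638 ≈ 140.19 kt.
Typhoon Usagi: ΔP = 14; V ≈ 6.6 × 14^0.657 ≈ 37.37 kt.
Difference ≈ 140.19 − 37.37 = 102.82 → 103 kt.

103 kt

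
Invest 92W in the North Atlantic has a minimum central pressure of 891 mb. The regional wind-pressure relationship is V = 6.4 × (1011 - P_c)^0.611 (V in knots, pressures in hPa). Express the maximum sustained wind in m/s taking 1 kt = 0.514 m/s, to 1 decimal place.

61.3 m/s

ΔP = 1011 − 891 = 120 mb.
V ≈ 6.4 × 120^0.611 = 6.4 × 18.637 ≈ 119.278 kt.
119.278 × 0.514 ≈ 61.31 m/s → 61.3 m/s.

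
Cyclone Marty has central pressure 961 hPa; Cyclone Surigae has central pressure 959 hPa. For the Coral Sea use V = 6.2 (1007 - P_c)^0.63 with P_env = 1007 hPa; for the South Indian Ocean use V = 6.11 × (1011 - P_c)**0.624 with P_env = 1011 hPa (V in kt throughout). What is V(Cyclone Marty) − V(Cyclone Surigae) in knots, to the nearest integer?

-3 kt

Cyclone Marty: ΔP = 46; V ≈ 6.2 × 46^0.63 ≈ 69.17 kt.
Cyclone Surigae: ΔP = 52; V ≈ 6.11 × 52^0.624 ≈ 71.92 kt.
Difference ≈ 69.17 − 71.92 = -2.75 → -3 kt.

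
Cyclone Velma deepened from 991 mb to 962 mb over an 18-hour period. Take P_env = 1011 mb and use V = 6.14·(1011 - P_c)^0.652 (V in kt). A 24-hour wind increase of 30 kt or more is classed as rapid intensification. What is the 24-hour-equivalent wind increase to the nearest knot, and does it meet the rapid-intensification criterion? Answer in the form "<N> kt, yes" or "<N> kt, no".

V₁: ΔP = 20, V ≈ 6.14 × 20^0.652 ≈ 43.30 kt.
V₂: ΔP = 49, V ≈ 6.14 × 49^0.652 ≈ 77.66 kt.
ΔV over 18 h = 34.36 kt → 24 h equivalent = 34.36 × 24/18 ≈ 45.81 kt.
46 kt ≥ 30 kt ⇒ rapid intensification.

46 kt, yes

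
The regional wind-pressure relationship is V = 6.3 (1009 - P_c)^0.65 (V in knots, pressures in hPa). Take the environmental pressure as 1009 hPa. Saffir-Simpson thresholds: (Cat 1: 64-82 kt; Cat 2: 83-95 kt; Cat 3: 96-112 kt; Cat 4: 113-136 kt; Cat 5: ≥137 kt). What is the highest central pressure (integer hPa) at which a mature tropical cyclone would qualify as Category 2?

956 hPa

Category 2 begins at V = 83 kt.
Required ΔP = (83/6.3)^(1/0.65) = 13.175^1.538 ≈ 52.80 hPa.
P_c ≤ 1009 − 52.80 = 956.20, so the highest integer P_c is 956 hPa.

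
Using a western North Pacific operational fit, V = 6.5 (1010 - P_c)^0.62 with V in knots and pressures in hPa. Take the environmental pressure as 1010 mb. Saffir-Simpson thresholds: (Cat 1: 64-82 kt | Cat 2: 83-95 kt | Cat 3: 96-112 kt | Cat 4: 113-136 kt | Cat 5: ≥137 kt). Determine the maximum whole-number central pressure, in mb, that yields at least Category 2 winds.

Category 2 begins at V = 83 kt.
Required ΔP = (83/6.5)^(1/0.62) = 12.769^1.613 ≈ 60.83 mb.
P_c ≤ 1010 − 60.83 = 949.17, so the highest integer P_c is 949 mb.

949 mb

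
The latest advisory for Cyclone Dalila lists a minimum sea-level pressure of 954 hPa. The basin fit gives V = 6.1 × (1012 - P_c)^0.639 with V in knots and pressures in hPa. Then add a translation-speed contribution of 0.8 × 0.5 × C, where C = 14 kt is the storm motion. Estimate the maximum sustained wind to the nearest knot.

ΔP = 1012 − 954 = 58 hPa.
58^0.639 ≈ 13.392.
V ≈ 6.1 × 13.392 ≈ 81.7 kt.
Translation term: 0.8 × 0.5 × 14 = 5.6 kt.
Corrected V ≈ 87.3 kt → 87 kt.

87 kt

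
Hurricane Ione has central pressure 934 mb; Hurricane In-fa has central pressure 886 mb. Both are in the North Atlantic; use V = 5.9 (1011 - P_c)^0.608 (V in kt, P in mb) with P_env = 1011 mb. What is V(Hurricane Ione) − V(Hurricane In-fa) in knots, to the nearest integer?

Hurricane Ione: ΔP = 77; V ≈ 5.9 × 77^0.608 ≈ 82.76 kt.
Hurricane In-fa: ΔP = 125; V ≈ 5.9 × 125^0.608 ≈ 111.12 kt.
Difference ≈ 82.76 − 111.12 = -28.36 → -28 kt.

-28 kt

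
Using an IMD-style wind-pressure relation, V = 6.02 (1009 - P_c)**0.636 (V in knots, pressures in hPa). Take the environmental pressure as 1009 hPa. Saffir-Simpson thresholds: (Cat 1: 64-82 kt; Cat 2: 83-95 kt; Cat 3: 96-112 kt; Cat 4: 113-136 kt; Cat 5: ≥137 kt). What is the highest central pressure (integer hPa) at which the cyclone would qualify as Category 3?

Category 3 begins at V = 96 kt.
Required ΔP = (96/6.02)^(1/0.636) = 15.947^1.572 ≈ 77.80 hPa.
P_c ≤ 1009 − 77.80 = 931.20, so the highest integer P_c is 931 hPa.

931 hPa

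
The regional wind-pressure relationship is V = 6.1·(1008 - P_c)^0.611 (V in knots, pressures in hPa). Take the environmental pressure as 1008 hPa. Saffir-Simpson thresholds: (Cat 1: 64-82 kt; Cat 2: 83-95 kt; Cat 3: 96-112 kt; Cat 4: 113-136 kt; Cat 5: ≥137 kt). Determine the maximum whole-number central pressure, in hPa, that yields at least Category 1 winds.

961 hPa

Category 1 begins at V = 64 kt.
Required ΔP = (64/6.1)^(1/0.611) = 10.492^1.637 ≈ 46.86 hPa.
P_c ≤ 1008 − 46.86 = 961.14, so the highest integer P_c is 961 hPa.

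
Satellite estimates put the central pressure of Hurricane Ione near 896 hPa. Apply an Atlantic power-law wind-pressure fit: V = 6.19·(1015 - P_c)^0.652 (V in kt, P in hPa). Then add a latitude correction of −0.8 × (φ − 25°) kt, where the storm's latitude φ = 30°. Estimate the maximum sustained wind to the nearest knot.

ΔP = 1015 − 896 = 119 hPa.
119^0.652 ≈ 22.556.
V ≈ 6.19 × 22.556 ≈ 139.6 kt.
Latitude correction: −0.8 × (30 − 25) = -4 kt.
Corrected V ≈ 135.6 kt → 136 kt.

136 kt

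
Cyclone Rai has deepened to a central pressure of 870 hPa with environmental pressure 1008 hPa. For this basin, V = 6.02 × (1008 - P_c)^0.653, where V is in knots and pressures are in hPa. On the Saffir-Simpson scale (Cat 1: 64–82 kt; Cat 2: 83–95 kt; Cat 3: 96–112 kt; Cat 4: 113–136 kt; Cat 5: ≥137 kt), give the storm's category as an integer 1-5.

5

ΔP = 1008 − 870 = 138 hPa.
V ≈ 6.02 × 138^0.653 = 6.02 × 24.97 ≈ 150 kt.
150 kt falls in the Category 5 band.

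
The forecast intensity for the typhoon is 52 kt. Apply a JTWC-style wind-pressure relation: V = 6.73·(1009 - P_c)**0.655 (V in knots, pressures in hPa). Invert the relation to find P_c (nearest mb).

ΔP = (V / 6.73)^(1/0.655) = (52/6.73)^1.527.
52/6.73 = 7.727; 7.727^1.527 ≈ 22.68 mb.
P_c = 1009 − 22.68 = 986.32 ≈ 986 mb.

986 mb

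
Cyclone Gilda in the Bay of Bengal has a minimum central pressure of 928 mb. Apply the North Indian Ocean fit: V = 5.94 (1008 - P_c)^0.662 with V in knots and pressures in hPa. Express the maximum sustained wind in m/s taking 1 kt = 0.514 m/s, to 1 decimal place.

ΔP = 1008 − 928 = 80 mb.
V ≈ 5.94 × 80^0.662 = 5.94 × 18.191 ≈ 108.052 kt.
108.052 × 0.514 ≈ 55.54 m/s → 55.5 m/s.

55.5 m/s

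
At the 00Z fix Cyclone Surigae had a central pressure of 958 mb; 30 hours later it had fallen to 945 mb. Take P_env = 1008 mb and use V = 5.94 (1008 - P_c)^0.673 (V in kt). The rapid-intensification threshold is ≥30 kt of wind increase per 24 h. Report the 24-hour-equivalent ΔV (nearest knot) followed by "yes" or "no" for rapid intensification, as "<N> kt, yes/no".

V₁: ΔP = 50, V ≈ 5.94 × 50^0.673 ≈ 82.64 kt.
V₂: ΔP = 63, V ≈ 5.94 × 63^0.673 ≈ 96.55 kt.
ΔV over 30 h = 13.91 kt → 24 h equivalent = 13.91 × 24/30 ≈ 11.13 kt.
11 kt < 30 kt ⇒ not rapid intensification.

11 kt, no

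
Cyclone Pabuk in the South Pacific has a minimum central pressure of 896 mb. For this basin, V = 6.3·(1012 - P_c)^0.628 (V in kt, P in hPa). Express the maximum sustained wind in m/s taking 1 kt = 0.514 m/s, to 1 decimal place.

ΔP = 1012 − 896 = 116 mb.
V ≈ 6.3 × 116^0.628 = 6.3 × 19.792 ≈ 124.687 kt.
124.687 × 0.514 ≈ 64.09 m/s → 64.1 m/s.

64.1 m/s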